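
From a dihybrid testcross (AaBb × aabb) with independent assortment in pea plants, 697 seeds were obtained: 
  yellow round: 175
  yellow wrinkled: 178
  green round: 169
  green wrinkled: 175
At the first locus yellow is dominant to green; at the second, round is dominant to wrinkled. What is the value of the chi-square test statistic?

A dihybrid testcross with independent assortment gives a 1:1:1:1 ratio.
Total ratio parts = 4. Expected numbers out of 697:
  yellow round: 697 × 1/4 = 174.25
  yellow wrinkled: 697 × 1/4 = 174.25
  green round: 697 × 1/4 = 174.25
  green wrinkled: 697 × 1/4 = 174.25
χ² = Σ (O − E)² / E
  yellow round: (175 − 174.25)² / 174.25 = 0.0032
  yellow wrinkled: (178 − 174.25)² / 174.25 = 0.0807
  green round: (169 − 174.25)² / 174.25 = 0.1582
  green wrinkled: (175 − 174.25)² / 174.25 = 0.0032
χ² = 0.0032 + 0.0807 + 0.1582 + 0.0032 = 0.2453 ≈ 0.245

0.245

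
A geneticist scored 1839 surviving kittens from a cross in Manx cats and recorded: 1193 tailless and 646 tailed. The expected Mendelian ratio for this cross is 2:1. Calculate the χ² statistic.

2.665

Under the 2:1 hypothesis (Σ ratio = 3, N = 1839):
  tailless: 1839 × 2/3 = 1226
  tailed: 1839 × 1/3 = 613
χ² = Σ (O − E)² / E
  tailless: (1193 − 1226)² / 1226 = 0.8883
  tailed: (646 − 613)² / 613 = 1.7765
χ² = 0.8883 + 1.7765 = 2.6648 ≈ 2.665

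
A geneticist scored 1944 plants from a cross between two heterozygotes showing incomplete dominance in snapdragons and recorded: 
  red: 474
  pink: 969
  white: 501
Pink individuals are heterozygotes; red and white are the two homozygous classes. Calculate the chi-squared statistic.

0.769

With incomplete dominance, a heterozygote × heterozygote cross gives a 1:2:1 phenotypic ratio.
Under the 1:2:1 hypothesis (Σ ratio = 4, N = 1944):
  red: 1944 × 1/4 = 486
  pink: 1944 × 2/4 = 972
  white: 1944 × 1/4 = 486
χ² = Σ (O − E)² / E
  red: (474 − 486)² / 486 = 0.2963
  pink: (969 − 972)² / 972 = 0.0093
  white: (501 − 486)² / 486 = 0.4630
χ² = 0.2963 + 0.0093 + 0.4630 = 0.7686 ≈ 0.769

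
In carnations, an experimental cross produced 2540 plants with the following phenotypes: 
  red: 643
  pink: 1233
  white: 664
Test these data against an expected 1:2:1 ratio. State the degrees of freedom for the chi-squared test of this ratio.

2

A goodness-of-fit test with 3 phenotype classes has df = 3 − 1 = 2.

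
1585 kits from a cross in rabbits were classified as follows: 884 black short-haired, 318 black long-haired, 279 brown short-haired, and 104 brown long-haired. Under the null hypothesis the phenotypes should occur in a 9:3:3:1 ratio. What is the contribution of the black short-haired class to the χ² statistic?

0.064

Total ratio parts = 16. Expected numbers out of 1585:
  black short-haired: 1585 × 9/16 = 891.5625
  black long-haired: 1585 × 3/16 = 297.1875
  brown short-haired: 1585 × 3/16 = 297.1875
  brown long-haired: 1585 × 1/16 = 99.0625
Contribution of black short-haired: (884 − 891.5625)² / 891.5625 = 0.0641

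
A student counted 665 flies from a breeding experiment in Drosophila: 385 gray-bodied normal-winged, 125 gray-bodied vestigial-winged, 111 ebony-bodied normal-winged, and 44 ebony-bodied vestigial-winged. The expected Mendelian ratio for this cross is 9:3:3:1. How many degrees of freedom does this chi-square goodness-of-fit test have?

3

A goodness-of-fit test with 4 phenotype classes has df = 4 − 1 = 3.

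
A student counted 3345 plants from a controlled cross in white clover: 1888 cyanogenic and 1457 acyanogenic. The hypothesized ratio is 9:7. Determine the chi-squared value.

0.050

Under the 9:7 hypothesis (Σ ratio = 16, N = 3345):
  cyanogenic: 3345 × 9/16 = 1881.5625
  acyanogenic: 3345 × 7/16 = 1463.4375
χ² = Σ (O − E)² / E
  cyanogenic: (1888 − 1881.5625)² / 1881.5625 = 0.0220
  acyanogenic: (1457 − 1463.4375)² / 1463.4375 = 0.0283
χ² = 0.0220 + 0.0283 = 0.0503 ≈ 0.050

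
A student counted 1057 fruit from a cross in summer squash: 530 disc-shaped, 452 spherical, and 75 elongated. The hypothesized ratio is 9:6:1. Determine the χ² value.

Expected counts for N = 1057 under a 9:6:1 ratio (total parts = 16):
  disc-shaped: 1057 × 9/16 = 594.5625
  spherical: 1057 × 6/16 = 396.375
  elongated: 1057 × 1/16 = 66.0625
χ² = Σ (O − E)² / E
  disc-shaped: (530 − 594.5625)² / 594.5625 = 7.0107
  spherical: (452 − 396.375)² / 396.375 = 7.8061
  elongated: (75 − 66.0625)² / 66.0625 = 1.2091
χ² = 7.0107 + 7.8061 + 1.2091 = 16.0259 ≈ 16.026

16.026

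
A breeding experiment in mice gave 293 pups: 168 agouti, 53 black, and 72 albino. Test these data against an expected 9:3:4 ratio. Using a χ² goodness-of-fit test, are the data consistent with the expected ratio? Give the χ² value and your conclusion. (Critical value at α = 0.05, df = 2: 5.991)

Expected counts for N = 293 under a 9:3:4 ratio (total parts = 16):
  agouti: 293 × 9/16 = 164.8125
  black: 293 × 3/16 = 54.9375
  albino: 293 × 4/16 = 73.25
χ² = Σ (O − E)² / E
  agouti: (168 − 164.8125)² / 164.8125 = 0.0616
  black: (53 − 54.9375)² / 54.9375 = 0.0683
  albino: (72 − 73.25)² / 73.25 = 0.0213
χ² = 0.0616 + 0.0683 + 0.0213 = 0.1512 ≈ 0.151
Degrees of freedom = 3 − 1 = 2; critical value at α = 0.05 is 5.991.
Since 0.151 < 5.991, we fail to reject the null hypothesis — the data are consistent with the 9:3:4 ratio.

0.151; consistent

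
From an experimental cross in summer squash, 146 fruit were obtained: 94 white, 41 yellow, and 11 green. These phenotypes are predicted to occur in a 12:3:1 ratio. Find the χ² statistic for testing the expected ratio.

Under the 12:3:1 hypothesis (Σ ratio = 16, N = 146):
  white: 146 × 12/16 = 109.5
  yellow: 146 × 3/16 = 27.375
  green: 146 × 1/16 = 9.125
χ² = Σ (O − E)² / E
  white: (94 − 109.5)² / 109.5 = 2.1941
  yellow: (41 − 27.375)² / 27.375 = 6.7814
  green: (11 − 9.125)² / 9.125 = 0.3853
χ² = 2.1941 + 6.7814 + 0.3853 = 9.3608 ≈ 9.361

9.361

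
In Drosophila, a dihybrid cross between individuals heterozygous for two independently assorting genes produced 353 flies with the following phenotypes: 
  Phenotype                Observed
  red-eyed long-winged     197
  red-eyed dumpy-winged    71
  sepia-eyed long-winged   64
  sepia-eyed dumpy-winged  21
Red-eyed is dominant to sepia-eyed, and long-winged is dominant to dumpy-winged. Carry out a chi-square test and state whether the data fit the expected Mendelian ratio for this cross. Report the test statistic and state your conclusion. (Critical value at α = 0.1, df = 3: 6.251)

A dihybrid F₂ with independent assortment and complete dominance at both loci gives a 9:3:3:1 phenotypic ratio.
The 9:3:3:1 ratio has 16 parts, so with N = 353 the expected counts are:
  red-eyed long-winged: 353 × 9/16 = 198.5625
  red-eyed dumpy-winged: 353 × 3/16 = 66.1875
  sepia-eyed long-winged: 353 × 3/16 = 66.1875
  sepia-eyed dumpy-winged: 353 × 1/16 = 22.0625
χ² = Σ (O − E)² / E
  red-eyed long-winged: (197 − 198.5625)² / 198.5625 = 0.0123
  red-eyed dumpy-winged: (71 − 66.1875)² / 66.1875 = 0.3499
  sepia-eyed long-winged: (64 − 66.1875)² / 66.1875 = 0.0723
  sepia-eyed dumpy-winged: (21 − 22.0625)² / 22.0625 = 0.0512
χ² = 0.0123 + 0.3499 + 0.0723 + 0.0512 = 0.4857 ≈ 0.486
Degrees of freedom = 4 − 1 = 3; critical value at α = 0.1 is 6.251.
Since 0.486 < 6.251, we fail to reject the null hypothesis — the data are consistent with the 9:3:3:1 ratio.

0.486; consistent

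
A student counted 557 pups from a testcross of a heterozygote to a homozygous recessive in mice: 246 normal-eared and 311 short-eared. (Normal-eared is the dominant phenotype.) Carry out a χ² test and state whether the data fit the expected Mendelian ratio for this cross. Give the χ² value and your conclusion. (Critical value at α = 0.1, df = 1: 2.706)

A testcross of a heterozygote (Aa × aa) gives a 1:1 phenotypic ratio.
The 1:1 ratio has 2 parts, so with N = 557 the expected counts are:
  normal-eared: 557 × 1/2 = 278.5
  short-eared: 557 × 1/2 = 278.5
χ² = Σ (O − E)² / E
  normal-eared: (246 − 278.5)² / 278.5 = 3.7926
  short-eared: (311 − 278.5)² / 278.5 = 3.7926
χ² = 3.7926 + 3.7926 = 7.5852 ≈ 7.585
Degrees of freedom = 2 − 1 = 1; critical value at α = 0.1 is 2.706.
Since 7.585 > 2.706, we reject the null hypothesis — the data do not fit the 1:1 ratio.

7.585; not consistent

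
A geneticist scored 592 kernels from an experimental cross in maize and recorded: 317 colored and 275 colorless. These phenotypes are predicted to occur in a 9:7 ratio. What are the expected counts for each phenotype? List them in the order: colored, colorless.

333, 259

The 9:7 ratio has 16 parts, so with N = 592 the expected counts are:
  colored: 592 × 9/16 = 333
  colorless: 592 × 7/16 = 259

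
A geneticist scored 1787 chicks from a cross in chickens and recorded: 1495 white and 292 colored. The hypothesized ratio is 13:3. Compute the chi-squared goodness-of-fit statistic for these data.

6.812

Total ratio parts = 16. Expected numbers out of 1787:
  white: 1787 × 13/16 = 1451.9375
  colored: 1787 × 3/16 = 335.0625
χ² = Σ (O − E)² / E
  white: (1495 − 1451.9375)² / 1451.9375 = 1.2772
  colored: (292 − 335.0625)² / 335.0625 = 5.5344
χ² = 1.2772 + 5.5344 = 6.8116 ≈ 6.812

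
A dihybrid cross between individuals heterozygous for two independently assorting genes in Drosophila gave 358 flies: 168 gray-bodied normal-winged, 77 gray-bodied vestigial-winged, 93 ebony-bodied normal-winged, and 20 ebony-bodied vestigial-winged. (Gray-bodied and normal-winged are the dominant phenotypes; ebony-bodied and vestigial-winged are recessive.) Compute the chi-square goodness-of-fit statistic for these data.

17.210

A dihybrid F₂ with independent assortment and complete dominance at both loci gives a 9:3:3:1 phenotypic ratio.
Expected counts for N = 358 under a 9:3:3:1 ratio (total parts = 16):
  gray-bodied normal-winged: 358 × 9/16 = 201.375
  gray-bodied vestigial-winged: 358 × 3/16 = 67.125
  ebony-bodied normal-winged: 358 × 3/16 = 67.125
  ebony-bodied vestigial-winged: 358 × 1/16 = 22.375
χ² = Σ (O − E)² / E
  gray-bodied normal-winged: (168 − 201.375)² / 201.375 = 5.5314
  gray-bodied vestigial-winged: (77 − 67.125)² / 67.125 = 1.4527
  ebony-bodied normal-winged: (93 − 67.125)² / 67.125 = 9.9742
  ebony-bodied vestigial-winged: (20 − 22.375)² / 22.375 = 0.2521
χ² = 5.5314 + 1.4527 + 9.9742 + 0.2521 = 17.2104 ≈ 17.210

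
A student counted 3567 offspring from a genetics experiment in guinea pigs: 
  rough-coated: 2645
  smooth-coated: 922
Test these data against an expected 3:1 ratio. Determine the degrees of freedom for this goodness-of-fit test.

1

A goodness-of-fit test with 2 phenotype classes has df = 2 − 1 = 1.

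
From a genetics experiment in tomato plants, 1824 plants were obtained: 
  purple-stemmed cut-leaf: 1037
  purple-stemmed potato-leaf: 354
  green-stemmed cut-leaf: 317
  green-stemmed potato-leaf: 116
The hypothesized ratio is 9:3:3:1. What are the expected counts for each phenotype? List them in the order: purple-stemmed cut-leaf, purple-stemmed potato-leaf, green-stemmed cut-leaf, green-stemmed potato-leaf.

Under the 9:3:3:1 hypothesis (Σ ratio = 16, N = 1824):
  purple-stemmed cut-leaf: 1824 × 9/16 = 1026
  purple-stemmed potato-leaf: 1824 × 3/16 = 342
  green-stemmed cut-leaf: 1824 × 3/16 = 342
  green-stemmed potato-leaf: 1824 × 1/16 = 114

1026, 342, 342, 114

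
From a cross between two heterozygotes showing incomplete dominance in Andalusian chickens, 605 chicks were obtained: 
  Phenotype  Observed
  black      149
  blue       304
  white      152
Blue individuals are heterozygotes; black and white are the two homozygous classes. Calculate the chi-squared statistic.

0.045

With incomplete dominance, a heterozygote × heterozygote cross gives a 1:2:1 phenotypic ratio.
The 1:2:1 ratio has 4 parts, so with N = 605 the expected counts are:
  black: 605 × 1/4 = 151.25
  blue: 605 × 2/4 = 302.5
  white: 605 × 1/4 = 151.25
χ² = Σ (O − E)² / E
  black: (149 − 151.25)² / 151.25 = 0.0335
  blue: (304 − 302.5)² / 302.5 = 0.0074
  white: (152 − 151.25)² / 151.25 = 0.0037
χ² = 0.0335 + 0.0074 + 0.0037 = 0.0446 ≈ 0.045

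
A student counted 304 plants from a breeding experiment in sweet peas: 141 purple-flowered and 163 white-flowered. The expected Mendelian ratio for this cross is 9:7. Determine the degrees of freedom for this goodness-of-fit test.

1

A goodness-of-fit test with 2 phenotype classes has df = 2 − 1 = 1.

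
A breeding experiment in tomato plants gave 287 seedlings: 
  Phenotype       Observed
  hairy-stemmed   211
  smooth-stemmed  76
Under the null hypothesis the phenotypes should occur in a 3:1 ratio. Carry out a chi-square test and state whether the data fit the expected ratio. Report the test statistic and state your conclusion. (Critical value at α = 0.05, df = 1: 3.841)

Under the 3:1 hypothesis (Σ ratio = 4, N = 287):
  hairy-stemmed: 287 × 3/4 = 215.25
  smooth-stemmed: 287 × 1/4 = 71.75
χ² = Σ (O − E)² / E
  hairy-stemmed: (211 − 215.25)² / 215.25 = 0.0839
  smooth-stemmed: (76 − 71.75)² / 71.75 = 0.2517
χ² = 0.0839 + 0.2517 = 0.3356 ≈ 0.336
Degrees of freedom = 2 − 1 = 1; critical value at α = 0.05 is 3.841.
Since 0.336 < 3.841, we fail to reject the null hypothesis — the data are consistent with the 3:1 ratio.

0.336; consistent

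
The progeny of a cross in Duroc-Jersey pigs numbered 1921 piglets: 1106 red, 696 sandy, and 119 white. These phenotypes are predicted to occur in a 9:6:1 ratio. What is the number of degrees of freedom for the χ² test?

A goodness-of-fit test with 3 phenotype classes has df = 3 − 1 = 2.

2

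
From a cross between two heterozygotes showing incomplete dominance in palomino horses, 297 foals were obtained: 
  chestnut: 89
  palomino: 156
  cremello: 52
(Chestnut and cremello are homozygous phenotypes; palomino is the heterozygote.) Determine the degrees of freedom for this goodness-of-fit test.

With incomplete dominance, a heterozygote × heterozygote cross gives a 1:2:1 phenotypic ratio.
A goodness-of-fit test with 3 phenotype classes has df = 3 − 1 = 2.

2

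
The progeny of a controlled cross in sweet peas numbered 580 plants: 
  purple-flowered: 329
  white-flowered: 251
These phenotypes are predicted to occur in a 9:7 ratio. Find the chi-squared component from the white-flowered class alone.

Under the 9:7 hypothesis (Σ ratio = 16, N = 580):
  purple-flowered: 580 × 9/16 = 326.25
  white-flowered: 580 × 7/16 = 253.75
Contribution of white-flowered: (251 − 253.75)² / 253.75 = 0.0298

0.030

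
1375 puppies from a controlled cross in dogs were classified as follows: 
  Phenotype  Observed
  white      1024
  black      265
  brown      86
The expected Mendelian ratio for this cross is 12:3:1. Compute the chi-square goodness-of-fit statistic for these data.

Total ratio parts = 16. Expected numbers out of 1375:
  white: 1375 × 12/16 = 1031.25
  black: 1375 × 3/16 = 257.8125
  brown: 1375 × 1/16 = 85.9375
χ² = Σ (O − E)² / E
  white: (1024 − 1031.25)² / 1031.25 = 0.0510
  black: (265 − 257.8125)² / 257.8125 = 0.2004
  brown: (86 − 85.9375)² / 85.9375 = 0.0000
χ² = 0.0510 + 0.2004 + 0.0000 = 0.2514 ≈ 0.251

0.251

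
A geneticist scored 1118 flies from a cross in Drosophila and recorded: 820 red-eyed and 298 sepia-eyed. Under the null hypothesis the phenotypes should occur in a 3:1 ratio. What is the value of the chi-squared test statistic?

Total ratio parts = 4. Expected numbers out of 1118:
  red-eyed: 1118 × 3/4 = 838.5
  sepia-eyed: 1118 × 1/4 = 279.5
χ² = Σ (O − E)² / E
  red-eyed: (820 − 838.5)² / 838.5 = 0.4082
  sepia-eyed: (298 − 279.5)² / 279.5 = 1.2245
χ² = 0.4082 + 1.2245 = 1.6327 ≈ 1.633

1.633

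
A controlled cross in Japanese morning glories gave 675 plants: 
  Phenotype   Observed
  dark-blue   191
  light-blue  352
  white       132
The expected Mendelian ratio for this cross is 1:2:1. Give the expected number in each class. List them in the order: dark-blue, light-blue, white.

168.75, 337.5, 168.75

Expected counts for N = 675 under a 1:2:1 ratio (total parts = 4):
  dark-blue: 675 × 1/4 = 168.75
  light-blue: 675 × 2/4 = 337.5
  white: 675 × 1/4 = 168.75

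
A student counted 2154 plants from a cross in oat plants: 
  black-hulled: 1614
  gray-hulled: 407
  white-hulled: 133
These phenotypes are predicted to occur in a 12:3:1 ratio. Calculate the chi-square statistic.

0.045

Under the 12:3:1 hypothesis (Σ ratio = 16, N = 2154):
  black-hulled: 2154 × 12/16 = 1615.5
  gray-hulled: 2154 × 3/16 = 403.875
  white-hulled: 2154 × 1/16 = 134.625
χ² = Σ (O − E)² / E
  black-hulled: (1614 − 1615.5)² / 1615.5 = 0.0014
  gray-hulled: (407 − 403.875)² / 403.875 = 0.0242
  white-hulled: (133 − 134.625)² / 134.625 = 0.0196
χ² = 0.0014 + 0.0242 + 0.0196 = 0.0452 ≈ 0.045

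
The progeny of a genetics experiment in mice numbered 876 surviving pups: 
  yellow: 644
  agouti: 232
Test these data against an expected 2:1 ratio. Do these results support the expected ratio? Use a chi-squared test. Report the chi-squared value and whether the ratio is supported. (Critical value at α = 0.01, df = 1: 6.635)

Total ratio parts = 3. Expected numbers out of 876:
  yellow: 876 × 2/3 = 584
  agouti: 876 × 1/3 = 292
χ² = Σ (O − E)² / E
  yellow: (644 − 584)² / 584 = 6.1644
  agouti: (232 − 292)² / 292 = 12.3288
χ² = 6.1644 + 12.3288 = 18.4932 ≈ 18.493
Degrees of freedom = 2 − 1 = 1; critical value at α = 0.01 is 6.635.
Since 18.493 > 6.635, we reject the null hypothesis — the data do not fit the 2:1 ratio.

18.493; not consistent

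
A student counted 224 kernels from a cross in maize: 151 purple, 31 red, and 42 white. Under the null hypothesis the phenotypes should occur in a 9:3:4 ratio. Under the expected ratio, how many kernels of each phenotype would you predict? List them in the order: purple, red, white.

Total ratio parts = 16. Expected numbers out of 224:
  purple: 224 × 9/16 = 126
  red: 224 × 3/16 = 42
  white: 224 × 4/16 = 56

126, 42, 56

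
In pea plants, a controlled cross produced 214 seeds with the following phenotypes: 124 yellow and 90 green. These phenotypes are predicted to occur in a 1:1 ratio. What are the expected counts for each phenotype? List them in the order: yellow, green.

The 1:1 ratio has 2 parts, so with N = 214 the expected counts are:
  yellow: 214 × 1/2 = 107
  green: 214 × 1/2 = 107

107, 107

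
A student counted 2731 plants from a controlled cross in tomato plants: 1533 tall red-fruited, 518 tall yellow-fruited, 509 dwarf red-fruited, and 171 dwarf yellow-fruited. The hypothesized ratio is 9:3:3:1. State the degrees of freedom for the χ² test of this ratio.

A goodness-of-fit test with 4 phenotype classes has df = 4 − 1 = 3.

3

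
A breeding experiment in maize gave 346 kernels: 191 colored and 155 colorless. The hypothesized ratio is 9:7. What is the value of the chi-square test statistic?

0.154

Total ratio parts = 16. Expected numbers out of 346:
  colored: 346 × 9/16 = 194.625
  colorless: 346 × 7/16 = 151.375
χ² = Σ (O − E)² / E
  colored: (191 − 194.625)² / 194.625 = 0.0675
  colorless: (155 − 151.375)² / 151.375 = 0.0868
χ² = 0.0675 + 0.0868 = 0.1543 ≈ 0.154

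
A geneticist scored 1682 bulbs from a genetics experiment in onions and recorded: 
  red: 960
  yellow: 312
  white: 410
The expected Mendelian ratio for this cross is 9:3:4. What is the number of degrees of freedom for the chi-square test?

2

A goodness-of-fit test with 3 phenotype classes has df = 3 − 1 = 2.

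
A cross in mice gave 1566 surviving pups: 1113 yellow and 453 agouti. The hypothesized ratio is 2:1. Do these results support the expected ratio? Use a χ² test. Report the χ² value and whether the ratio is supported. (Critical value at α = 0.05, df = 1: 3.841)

13.681; not consistent

Total ratio parts = 3. Expected numbers out of 1566:
  yellow: 1566 × 2/3 = 1044
  agouti: 1566 × 1/3 = 522
χ² = Σ (O − E)² / E
  yellow: (1113 − 1044)² / 1044 = 4.5603
  agouti: (453 − 522)² / 522 = 9.1207
χ² = 4.5603 + 9.1207 = 13.681
Degrees of freedom = 2 − 1 = 1; critical value at α = 0.05 is 3.841.
Since 13.681 > 3.841, we reject the null hypothesis — the data do not fit the 2:1 ratio.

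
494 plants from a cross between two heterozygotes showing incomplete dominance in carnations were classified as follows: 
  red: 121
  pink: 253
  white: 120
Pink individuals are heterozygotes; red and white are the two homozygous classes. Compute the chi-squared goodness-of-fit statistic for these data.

With incomplete dominance, a heterozygote × heterozygote cross gives a 1:2:1 phenotypic ratio.
The 1:2:1 ratio has 4 parts, so with N = 494 the expected counts are:
  red: 494 × 1/4 = 123.5
  pink: 494 × 2/4 = 247
  white: 494 × 1/4 = 123.5
χ² = Σ (O − E)² / E
  red: (121 − 123.5)² / 123.5 = 0.0506
  pink: (253 − 247)² / 247 = 0.1457
  white: (120 − 123.5)² / 123.5 = 0.0992
χ² = 0.0506 + 0.1457 + 0.0992 = 0.2955 ≈ 0.296

0.296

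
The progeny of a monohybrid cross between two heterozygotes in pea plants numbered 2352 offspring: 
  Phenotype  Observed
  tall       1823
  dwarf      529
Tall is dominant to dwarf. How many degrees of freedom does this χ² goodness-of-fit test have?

1

For a monohybrid cross between heterozygotes with complete dominance, the expected phenotypic ratio is 3:1.
A goodness-of-fit test with 2 phenotype classes has df = 2 − 1 = 1.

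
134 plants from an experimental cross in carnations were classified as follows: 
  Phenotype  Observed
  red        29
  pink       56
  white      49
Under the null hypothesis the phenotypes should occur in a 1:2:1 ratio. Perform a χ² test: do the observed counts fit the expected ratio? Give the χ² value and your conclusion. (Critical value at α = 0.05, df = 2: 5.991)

9.582; not consistent

Expected counts for N = 134 under a 1:2:1 ratio (total parts = 4):
  red: 134 × 1/4 = 33.5
  pink: 134 × 2/4 = 67
  white: 134 × 1/4 = 33.5
χ² = Σ (O − E)² / E
  red: (29 − 33.5)² / 33.5 = 0.6045
  pink: (56 − 67)² / 67 = 1.8060
  white: (49 − 33.5)² / 33.5 = 7.1716
χ² = 0.6045 + 1.8060 + 7.1716 = 9.5821 ≈ 9.582
Degrees of freedom = 3 − 1 = 2; critical value at α = 0.05 is 5.991.
Since 9.582 > 5.991, we reject the null hypothesis — the data do not fit the 1:2:1 ratio.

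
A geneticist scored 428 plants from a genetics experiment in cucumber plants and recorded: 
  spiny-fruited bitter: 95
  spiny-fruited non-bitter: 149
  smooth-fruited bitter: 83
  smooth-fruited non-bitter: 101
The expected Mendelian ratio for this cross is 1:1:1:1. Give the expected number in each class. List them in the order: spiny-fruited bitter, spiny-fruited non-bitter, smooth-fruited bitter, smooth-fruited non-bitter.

Total ratio parts = 4. Expected numbers out of 428:
  spiny-fruited bitter: 428 × 1/4 = 107
  spiny-fruited non-bitter: 428 × 1/4 = 107
  smooth-fruited bitter: 428 × 1/4 = 107
  smooth-fruited non-bitter: 428 × 1/4 = 107

107, 107, 107, 107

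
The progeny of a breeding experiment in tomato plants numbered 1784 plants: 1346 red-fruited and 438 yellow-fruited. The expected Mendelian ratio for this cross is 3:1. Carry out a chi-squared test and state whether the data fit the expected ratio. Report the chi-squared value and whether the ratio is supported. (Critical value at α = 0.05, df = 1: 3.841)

The 3:1 ratio has 4 parts, so with N = 1784 the expected counts are:
  red-fruited: 1784 × 3/4 = 1338
  yellow-fruited: 1784 × 1/4 = 446
χ² = Σ (O − E)² / E
  red-fruited: (1346 − 1338)² / 1338 = 0.0478
  yellow-fruited: (438 − 446)² / 446 = 0.1435
χ² = 0.0478 + 0.1435 = 0.1913 ≈ 0.191
Degrees of freedom = 2 − 1 = 1; critical value at α = 0.05 is 3.841.
Since 0.191 < 3.841, we fail to reject the null hypothesis — the data are consistent with the 3:1 ratio.

0.191; consistent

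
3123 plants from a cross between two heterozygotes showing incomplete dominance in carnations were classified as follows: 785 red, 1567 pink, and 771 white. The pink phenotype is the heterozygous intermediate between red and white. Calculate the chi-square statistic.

0.164

With incomplete dominance, a heterozygote × heterozygote cross gives a 1:2:1 phenotypic ratio.
Under the 1:2:1 hypothesis (Σ ratio = 4, N = 3123):
  red: 3123 × 1/4 = 780.75
  pink: 3123 × 2/4 = 1561.5
  white: 3123 × 1/4 = 780.75
χ² = Σ (O − E)² / E
  red: (785 − 780.75)² / 780.75 = 0.0231
  pink: (1567 − 1561.5)² / 1561.5 = 0.0194
  white: (771 − 780.75)² / 780.75 = 0.1218
χ² = 0.0231 + 0.0194 + 0.1218 = 0.1643 ≈ 0.164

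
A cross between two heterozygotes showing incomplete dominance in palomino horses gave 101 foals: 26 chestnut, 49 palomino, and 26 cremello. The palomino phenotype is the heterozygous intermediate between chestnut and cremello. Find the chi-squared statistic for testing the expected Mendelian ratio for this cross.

0.089

With incomplete dominance, a heterozygote × heterozygote cross gives a 1:2:1 phenotypic ratio.
The 1:2:1 ratio has 4 parts, so with N = 101 the expected counts are:
  chestnut: 101 × 1/4 = 25.25
  palomino: 101 × 2/4 = 50.5
  cremello: 101 × 1/4 = 25.25
χ² = Σ (O − E)² / E
  chestnut: (26 − 25.25)² / 25.25 = 0.0223
  palomino: (49 − 50.5)² / 50.5 = 0.0446
  cremello: (26 − 25.25)² / 25.25 = 0.0223
χ² = 0.0223 + 0.0446 + 0.0223 = 0.0892 ≈ 0.089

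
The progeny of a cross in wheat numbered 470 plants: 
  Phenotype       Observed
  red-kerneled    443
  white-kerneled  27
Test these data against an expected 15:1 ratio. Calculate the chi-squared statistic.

0.205

Expected counts for N = 470 under a 15:1 ratio (total parts = 16):
  red-kerneled: 470 × 15/16 = 440.625
  white-kerneled: 470 × 1/16 = 29.375
χ² = Σ (O − E)² / E
  red-kerneled: (443 − 440.625)² / 440.625 = 0.0128
  white-kerneled: (27 − 29.375)² / 29.375 = 0.1920
χ² = 0.0128 + 0.1920 = 0.2048 ≈ 0.205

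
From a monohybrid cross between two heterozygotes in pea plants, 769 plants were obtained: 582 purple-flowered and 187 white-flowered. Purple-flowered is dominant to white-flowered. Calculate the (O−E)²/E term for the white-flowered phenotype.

0.143

For a monohybrid cross between heterozygotes with complete dominance, the expected phenotypic ratio is 3:1.
The 3:1 ratio has 4 parts, so with N = 769 the expected counts are:
  purple-flowered: 769 × 3/4 = 576.75
  white-flowered: 769 × 1/4 = 192.25
Contribution of white-flowered: (187 − 192.25)² / 192.25 = 0.1434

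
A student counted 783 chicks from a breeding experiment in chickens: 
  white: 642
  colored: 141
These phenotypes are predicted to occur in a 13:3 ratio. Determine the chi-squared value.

Total ratio parts = 16. Expected numbers out of 783:
  white: 783 × 13/16 = 636.1875
  colored: 783 × 3/16 = 146.8125
χ² = Σ (O − E)² / E
  white: (642 − 636.1875)² / 636.1875 = 0.0531
  colored: (141 − 146.8125)² / 146.8125 = 0.2301
χ² = 0.0531 + 0.2301 = 0.2832 ≈ 0.283

0.283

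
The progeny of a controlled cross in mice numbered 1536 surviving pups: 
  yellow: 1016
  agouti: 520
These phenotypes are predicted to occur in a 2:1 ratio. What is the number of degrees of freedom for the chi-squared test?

1

A goodness-of-fit test with 2 phenotype classes has df = 2 − 1 = 1.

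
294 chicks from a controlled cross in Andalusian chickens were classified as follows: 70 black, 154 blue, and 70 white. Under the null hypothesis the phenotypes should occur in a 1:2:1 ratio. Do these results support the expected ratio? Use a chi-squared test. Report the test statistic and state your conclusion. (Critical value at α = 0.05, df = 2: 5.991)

0.667; consistent

The 1:2:1 ratio has 4 parts, so with N = 294 the expected counts are:
  black: 294 × 1/4 = 73.5
  blue: 294 × 2/4 = 147
  white: 294 × 1/4 = 73.5
χ² = Σ (O − E)² / E
  black: (70 − 73.5)² / 73.5 = 0.1667
  blue: (154 − 147)² / 147 = 0.3333
  white: (70 − 73.5)² / 73.5 = 0.1667
χ² = 0.1667 + 0.3333 + 0.1667 = 0.6667 ≈ 0.667
Degrees of freedom = 3 − 1 = 2; critical value at α = 0.05 is 5.991.
Since 0.667 < 5.991, we fail to reject the null hypothesis — the data are consistent with the 1:2:1 ratio.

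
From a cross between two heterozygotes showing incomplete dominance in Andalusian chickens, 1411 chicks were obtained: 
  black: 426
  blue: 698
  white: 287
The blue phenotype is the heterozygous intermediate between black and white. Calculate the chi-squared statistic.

27.546

With incomplete dominance, a heterozygote × heterozygote cross gives a 1:2:1 phenotypic ratio.
The 1:2:1 ratio has 4 parts, so with N = 1411 the expected counts are:
  black: 1411 × 1/4 = 352.75
  blue: 1411 × 2/4 = 705.5
  white: 1411 × 1/4 = 352.75
χ² = Σ (O − E)² / E
  black: (426 − 352.75)² / 352.75 = 15.2107
  blue: (698 − 705.5)² / 705.5 = 0.0797
  white: (287 − 352.75)² / 352.75 = 12.2553
χ² = 15.2107 + 0.0797 + 12.2553 = 27.5457 ≈ 27.546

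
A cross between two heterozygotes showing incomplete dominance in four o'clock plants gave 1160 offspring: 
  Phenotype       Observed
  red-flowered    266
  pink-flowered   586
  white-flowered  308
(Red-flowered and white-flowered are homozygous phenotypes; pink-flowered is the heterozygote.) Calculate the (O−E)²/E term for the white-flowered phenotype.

With incomplete dominance, a heterozygote × heterozygote cross gives a 1:2:1 phenotypic ratio.
Expected counts for N = 1160 under a 1:2:1 ratio (total parts = 4):
  red-flowered: 1160 × 1/4 = 290
  pink-flowered: 1160 × 2/4 = 580
  white-flowered: 1160 × 1/4 = 290
Contribution of white-flowered: (308 − 290)² / 290 = 1.1172

1.117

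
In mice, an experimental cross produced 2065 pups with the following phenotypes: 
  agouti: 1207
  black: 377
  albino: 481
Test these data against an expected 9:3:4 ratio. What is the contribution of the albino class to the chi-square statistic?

Expected counts for N = 2065 under a 9:3:4 ratio (total parts = 16):
  agouti: 2065 × 9/16 = 1161.5625
  black: 2065 × 3/16 = 387.1875
  albino: 2065 × 4/16 = 516.25
Contribution of albino: (481 − 516.25)² / 516.25 = 2.4069

2.407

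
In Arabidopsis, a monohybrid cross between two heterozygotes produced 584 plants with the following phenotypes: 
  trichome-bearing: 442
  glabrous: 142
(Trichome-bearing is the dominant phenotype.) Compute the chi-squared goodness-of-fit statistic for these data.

0.146

For a monohybrid cross between heterozygotes with complete dominance, the expected phenotypic ratio is 3:1.
Total ratio parts = 4. Expected numbers out of 584:
  trichome-bearing: 584 × 3/4 = 438
  glabrous: 584 × 1/4 = 146
χ² = Σ (O − E)² / E
  trichome-bearing: (442 − 438)² / 438 = 0.0365
  glabrous: (142 − 146)² / 146 = 0.1096
χ² = 0.0365 + 0.1096 = 0.1461 ≈ 0.146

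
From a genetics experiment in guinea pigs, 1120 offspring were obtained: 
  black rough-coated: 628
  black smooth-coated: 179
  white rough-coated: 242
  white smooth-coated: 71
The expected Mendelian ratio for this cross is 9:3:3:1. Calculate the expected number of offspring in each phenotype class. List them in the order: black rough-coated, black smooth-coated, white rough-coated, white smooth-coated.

Under the 9:3:3:1 hypothesis (Σ ratio = 16, N = 1120):
  black rough-coated: 1120 × 9/16 = 630
  black smooth-coated: 1120 × 3/16 = 210
  white rough-coated: 1120 × 3/16 = 210
  white smooth-coated: 1120 × 1/16 = 70

630, 210, 210, 70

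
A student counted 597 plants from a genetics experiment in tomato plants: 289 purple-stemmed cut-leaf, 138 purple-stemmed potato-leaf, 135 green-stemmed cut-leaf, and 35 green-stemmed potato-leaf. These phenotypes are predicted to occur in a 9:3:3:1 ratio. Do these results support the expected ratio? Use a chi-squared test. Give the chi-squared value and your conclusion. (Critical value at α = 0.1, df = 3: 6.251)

Expected counts for N = 597 under a 9:3:3:1 ratio (total parts = 16):
  purple-stemmed cut-leaf: 597 × 9/16 = 335.8125
  purple-stemmed potato-leaf: 597 × 3/16 = 111.9375
  green-stemmed cut-leaf: 597 × 3/16 = 111.9375
  green-stemmed potato-leaf: 597 × 1/16 = 37.3125
χ² = Σ (O − E)² / E
  purple-stemmed cut-leaf: (289 − 335.8125)² / 335.8125 = 6.5257
  purple-stemmed potato-leaf: (138 − 111.9375)² / 111.9375 = 6.0682
  green-stemmed cut-leaf: (135 − 111.9375)² / 111.9375 = 4.7516
  green-stemmed potato-leaf: (35 − 37.3125)² / 37.3125 = 0.1433
χ² = 6.5257 + 6.0682 + 4.7516 + 0.1433 = 17.4888 ≈ 17.489
Degrees of freedom = 4 − 1 = 3; critical value at α = 0.1 is 6.251.
Since 17.489 > 6.251, we reject the null hypothesis — the data do not fit the 9:3:3:1 ratio.

17.489; not consistent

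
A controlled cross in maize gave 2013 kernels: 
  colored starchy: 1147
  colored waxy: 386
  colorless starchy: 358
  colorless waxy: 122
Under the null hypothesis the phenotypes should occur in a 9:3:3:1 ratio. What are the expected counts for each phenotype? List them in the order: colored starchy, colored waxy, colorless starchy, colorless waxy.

1132.3125, 377.4375, 377.4375, 125.8125

The 9:3:3:1 ratio has 16 parts, so with N = 2013 the expected counts are:
  colored starchy: 2013 × 9/16 = 1132.3125
  colored waxy: 2013 × 3/16 = 377.4375
  colorless starchy: 2013 × 3/16 = 377.4375
  colorless waxy: 2013 × 1/16 = 125.8125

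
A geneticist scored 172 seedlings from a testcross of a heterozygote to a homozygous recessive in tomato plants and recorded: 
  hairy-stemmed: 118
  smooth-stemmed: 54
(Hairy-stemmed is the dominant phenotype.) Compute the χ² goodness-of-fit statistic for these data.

23.814

A testcross of a heterozygote (Aa × aa) gives a 1:1 phenotypic ratio.
Total ratio parts = 2. Expected numbers out of 172:
  hairy-stemmed: 172 × 1/2 = 86
  smooth-stemmed: 172 × 1/2 = 86
χ² = Σ (O − E)² / E
  hairy-stemmed: (118 − 86)² / 86 = 11.9070
  smooth-stemmed: (54 − 86)² / 86 = 11.9070
χ² = 11.9070 + 11.9070 = 23.814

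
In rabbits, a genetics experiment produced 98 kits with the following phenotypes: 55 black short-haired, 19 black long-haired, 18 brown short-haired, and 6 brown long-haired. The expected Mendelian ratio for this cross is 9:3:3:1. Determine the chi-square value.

Total ratio parts = 16. Expected numbers out of 98:
  black short-haired: 98 × 9/16 = 55.125
  black long-haired: 98 × 3/16 = 18.375
  brown short-haired: 98 × 3/16 = 18.375
  brown long-haired: 98 × 1/16 = 6.125
χ² = Σ (O − E)² / E
  black short-haired: (55 − 55.125)² / 55.125 = 0.0003
  black long-haired: (19 − 18.375)² / 18.375 = 0.0213
  brown short-haired: (18 − 18.375)² / 18.375 = 0.0077
  brown long-haired: (6 − 6.125)² / 6.125 = 0.0026
χ² = 0.0003 + 0.0213 + 0.0077 + 0.0026 = 0.0319 ≈ 0.032

0.032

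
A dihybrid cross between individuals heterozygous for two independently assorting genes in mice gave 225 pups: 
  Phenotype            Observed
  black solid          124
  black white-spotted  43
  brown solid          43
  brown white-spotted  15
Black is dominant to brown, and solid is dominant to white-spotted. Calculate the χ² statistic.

A dihybrid F₂ with independent assortment and complete dominance at both loci gives a 9:3:3:1 phenotypic ratio.
Under the 9:3:3:1 hypothesis (Σ ratio = 16, N = 225):
  black solid: 225 × 9/16 = 126.5625
  black white-spotted: 225 × 3/16 = 42.1875
  brown solid: 225 × 3/16 = 42.1875
  brown white-spotted: 225 × 1/16 = 14.0625
χ² = Σ (O − E)² / E
  black solid: (124 − 126.5625)² / 126.5625 = 0.0519
  black white-spotted: (43 − 42.1875)² / 42.1875 = 0.0156
  brown solid: (43 − 42.1875)² / 42.1875 = 0.0156
  brown white-spotted: (15 − 14.0625)² / 14.0625 = 0.0625
χ² = 0.0519 + 0.0156 + 0.0156 + 0.0625 = 0.1456 ≈ 0.146

0.146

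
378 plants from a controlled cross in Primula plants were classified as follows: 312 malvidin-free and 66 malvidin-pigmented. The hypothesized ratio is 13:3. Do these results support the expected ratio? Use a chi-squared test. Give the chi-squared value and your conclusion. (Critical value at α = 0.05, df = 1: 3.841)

0.413; consistent

Total ratio parts = 16. Expected numbers out of 378:
  malvidin-free: 378 × 13/16 = 307.125
  malvidin-pigmented: 378 × 3/16 = 70.875
χ² = Σ (O − E)² / E
  malvidin-free: (312 − 307.125)² / 307.125 = 0.0774
  malvidin-pigmented: (66 − 70.875)² / 70.875 = 0.3353
χ² = 0.0774 + 0.3353 = 0.4127 ≈ 0.413
Degrees of freedom = 2 − 1 = 1; critical value at α = 0.05 is 3.841.
Since 0.413 < 3.841, we fail to reject the null hypothesis — the data are consistent with the 13:3 ratio.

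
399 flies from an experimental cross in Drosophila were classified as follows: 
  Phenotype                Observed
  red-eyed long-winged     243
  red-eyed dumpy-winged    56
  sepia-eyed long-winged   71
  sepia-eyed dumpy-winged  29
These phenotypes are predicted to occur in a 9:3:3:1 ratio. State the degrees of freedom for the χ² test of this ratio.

A goodness-of-fit test with 4 phenotype classes has df = 4 − 1 = 3.

3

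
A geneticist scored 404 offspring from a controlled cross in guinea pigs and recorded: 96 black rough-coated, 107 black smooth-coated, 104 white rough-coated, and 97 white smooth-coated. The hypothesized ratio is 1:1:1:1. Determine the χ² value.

0.851

Total ratio parts = 4. Expected numbers out of 404:
  black rough-coated: 404 × 1/4 = 101
  black smooth-coated: 404 × 1/4 = 101
  white rough-coated: 404 × 1/4 = 101
  white smooth-coated: 404 × 1/4 = 101
χ² = Σ (O − E)² / E
  black rough-coated: (96 − 101)² / 101 = 0.2475
  black smooth-coated: (107 − 101)² / 101 = 0.3564
  white rough-coated: (104 − 101)² / 101 = 0.0891
  white smooth-coated: (97 − 101)² / 101 = 0.1584
χ² = 0.2475 + 0.3564 + 0.0891 + 0.1584 = 0.8514 ≈ 0.851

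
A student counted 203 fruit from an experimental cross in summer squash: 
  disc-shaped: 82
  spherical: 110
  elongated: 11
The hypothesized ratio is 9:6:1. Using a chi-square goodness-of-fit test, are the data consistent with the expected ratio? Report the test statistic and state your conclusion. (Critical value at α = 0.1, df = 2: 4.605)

The 9:6:1 ratio has 16 parts, so with N = 203 the expected counts are:
  disc-shaped: 203 × 9/16 = 114.1875
  spherical: 203 × 6/16 = 76.125
  elongated: 203 × 1/16 = 12.6875
χ² = Σ (O − E)² / E
  disc-shaped: (82 − 114.1875)² / 114.1875 = 9.0731
  spherical: (110 − 76.125)² / 76.125 = 15.0741
  elongated: (11 − 12.6875)² / 12.6875 = 0.2244
χ² = 9.0731 + 15.0741 + 0.2244 = 24.3716 ≈ 24.372
Degrees of freedom = 3 − 1 = 2; critical value at α = 0.1 is 4.605.
Since 24.372 > 4.605, we reject the null hypothesis — the data do not fit the 9:6:1 ratio.

24.372; not consistent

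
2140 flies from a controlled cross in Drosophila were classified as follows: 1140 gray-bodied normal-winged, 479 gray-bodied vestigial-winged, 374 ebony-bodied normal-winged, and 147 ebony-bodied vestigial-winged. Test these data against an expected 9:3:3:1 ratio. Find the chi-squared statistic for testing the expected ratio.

Under the 9:3:3:1 hypothesis (Σ ratio = 16, N = 2140):
  gray-bodied normal-winged: 2140 × 9/16 = 1203.75
  gray-bodied vestigial-winged: 2140 × 3/16 = 401.25
  ebony-bodied normal-winged: 2140 × 3/16 = 401.25
  ebony-bodied vestigial-winged: 2140 × 1/16 = 133.75
χ² = Σ (O − E)² / E
  gray-bodied normal-winged: (1140 − 1203.75)² / 1203.75 = 3.3762
  gray-bodied vestigial-winged: (479 − 401.25)² / 401.25 = 15.0656
  ebony-bodied normal-winged: (374 − 401.25)² / 401.25 = 1.8506
  ebony-bodied vestigial-winged: (147 − 133.75)² / 133.75 = 1.3126
χ² = 3.3762 + 15.0656 + 1.8506 + 1.3126 = 21.605

21.605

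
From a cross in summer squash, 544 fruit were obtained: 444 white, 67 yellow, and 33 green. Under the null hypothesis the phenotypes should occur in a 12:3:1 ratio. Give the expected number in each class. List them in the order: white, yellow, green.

Under the 12:3:1 hypothesis (Σ ratio = 16, N = 544):
  white: 544 × 12/16 = 408
  yellow: 544 × 3/16 = 102
  green: 544 × 1/16 = 34

408, 102, 34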